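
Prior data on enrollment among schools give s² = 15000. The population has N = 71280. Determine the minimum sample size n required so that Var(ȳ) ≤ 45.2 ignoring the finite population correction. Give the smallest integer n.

332

Without fpc, n₀ = s²/D = 15000/45.2 = 331.8584.
Rounding up, n = 332.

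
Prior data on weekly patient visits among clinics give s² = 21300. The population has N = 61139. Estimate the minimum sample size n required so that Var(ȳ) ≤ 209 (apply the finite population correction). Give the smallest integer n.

102

Without fpc, n₀ = s²/D = 21300/209 = 101.9139.
With fpc, (1 − n/N)·s²/n ≤ D requires n ≥ n₀/(1 + n₀/N) = 101.9139/(1 + 101.9139/61139) = 101.7443.
Rounding up, n = 102.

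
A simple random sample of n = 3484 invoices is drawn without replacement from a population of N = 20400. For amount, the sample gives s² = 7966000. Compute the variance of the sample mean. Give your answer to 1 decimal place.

Under SRS without replacement, Var(ȳ) = (1 − f)·s²/n with f = n/N = 3484/20400 = 0.17078431.
Var(ȳ) = (1 − 0.17078431)·7966000/3484 = 0.82921569·2286.4524 = 1895.9622.

1896.0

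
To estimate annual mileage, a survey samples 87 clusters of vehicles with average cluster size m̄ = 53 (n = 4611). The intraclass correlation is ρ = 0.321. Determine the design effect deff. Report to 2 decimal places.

deff = 1 + (53 − 1)·0.321 = 1 + 16.692 = 17.692.

17.69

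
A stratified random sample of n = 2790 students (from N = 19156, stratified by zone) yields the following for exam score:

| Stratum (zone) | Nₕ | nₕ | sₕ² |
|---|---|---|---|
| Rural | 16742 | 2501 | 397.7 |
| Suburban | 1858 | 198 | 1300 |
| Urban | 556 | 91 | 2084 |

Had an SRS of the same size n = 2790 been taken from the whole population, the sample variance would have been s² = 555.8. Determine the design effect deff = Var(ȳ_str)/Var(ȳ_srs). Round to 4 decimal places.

1.0261

Var(ȳ_str) = Σ Wₕ²(1−fₕ)sₕ²/nₕ with Wₕ = Nₕ/19156:
  Rural: (16742/19156)²·(1−2501/16742)·397.7/2501 = 0.10331897
  Suburban: (1858/19156)²·(1−198/1858)·1300/198 = 0.05518516
  Urban: (556/19156)²·(1−91/556)·2084/91 = 0.016135202
  → Var(ȳ_str) = 0.17463933.
Var(ȳ_srs) = (1 − 2790/19156)·555.8/2790 = 0.17019706.
deff = 0.17463933 / 0.17019706 = 1.0261.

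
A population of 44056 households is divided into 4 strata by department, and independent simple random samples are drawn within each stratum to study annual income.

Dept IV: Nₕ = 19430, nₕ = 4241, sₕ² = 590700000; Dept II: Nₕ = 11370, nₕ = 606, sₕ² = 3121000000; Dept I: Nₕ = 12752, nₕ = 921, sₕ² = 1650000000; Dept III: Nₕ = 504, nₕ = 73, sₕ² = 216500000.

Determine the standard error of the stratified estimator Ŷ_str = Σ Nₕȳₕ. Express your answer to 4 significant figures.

Var(Ŷ_str) = Σₕ Nₕ²(1 − fₕ)sₕ²/nₕ.
Dept IV: 19430²·(1 − 4241/19430)·590700000/4241 = 4.1105571 × 10^13.
Dept II: 11370²·(1 − 606/11370)·3121000000/606 = 6.303116 × 10^14.
Dept I: 12752²·(1 − 921/12752)·1650000000/921 = 2.7028632 × 10^14.
Dept III: 504²·(1 − 73/504)·216500000/73 = 6.4423282 × 10^11.
Sum = 9.4234772 × 10^14.
SE = √(9.4234772 × 10^14) = 3.070 × 10^7.

3.070 × 10^7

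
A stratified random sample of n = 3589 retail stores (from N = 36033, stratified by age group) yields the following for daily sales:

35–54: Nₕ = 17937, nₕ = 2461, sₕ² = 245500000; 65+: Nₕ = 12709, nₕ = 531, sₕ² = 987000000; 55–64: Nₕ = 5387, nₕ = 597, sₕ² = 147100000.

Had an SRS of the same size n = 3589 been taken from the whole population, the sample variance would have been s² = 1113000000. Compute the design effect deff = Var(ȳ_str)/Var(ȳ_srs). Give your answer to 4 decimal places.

Var(ȳ_str) = Σ Wₕ²(1−fₕ)sₕ²/nₕ with Wₕ = Nₕ/36033:
  35–54: (17937/36033)²·(1−2461/17937)·245500000/2461 = 21327.874
  65+: (12709/36033)²·(1−531/12709)·987000000/531 = 221569.07
  55–64: (5387/36033)²·(1−597/5387)·147100000/597 = 4896.8859
  → Var(ȳ_str) = 247793.83.
Var(ȳ_srs) = (1 − 3589/36033)·1113000000/3589 = 279225.89.
deff = 247793.83 / 279225.89 = 0.8874.

0.8874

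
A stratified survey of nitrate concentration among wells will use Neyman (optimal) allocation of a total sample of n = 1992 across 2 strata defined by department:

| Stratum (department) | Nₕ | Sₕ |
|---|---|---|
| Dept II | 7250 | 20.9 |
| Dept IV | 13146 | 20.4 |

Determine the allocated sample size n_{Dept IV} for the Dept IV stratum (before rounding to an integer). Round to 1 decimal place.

Neyman allocation: nₕ = n·NₕSₕ / Σⱼ NⱼSⱼ.
Σ NⱼSⱼ = 7250·20.9 + 13146·20.4 = 419703.4.
n_{Dept IV} = 1992·13146·20.4 / 419703.4 = 1272.8.

1272.8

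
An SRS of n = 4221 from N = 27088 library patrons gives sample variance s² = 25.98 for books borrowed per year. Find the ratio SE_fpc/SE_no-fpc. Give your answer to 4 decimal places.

f = n/N = 4221/27088 = 0.15582546.
SE_no-fpc = √(s²/n) = 0.078453423; SE_fpc = √((1−f)s²/n) = 0.072082198.
Ratio = √(1−f) = 0.91878972.

0.9188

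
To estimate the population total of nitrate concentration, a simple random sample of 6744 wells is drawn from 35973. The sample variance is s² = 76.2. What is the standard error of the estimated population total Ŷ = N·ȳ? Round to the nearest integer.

3447

Var(Ŷ) = N²·Var(ȳ) = N²·(1 − n/N)·s²/n.
f = 6744/35973 = 0.18747394; Var(ȳ) = 0.81252606·76.2/6744 = 0.009180677.
Var(Ŷ) = 35973² · 0.009180677 = 1.1880317 × 10^7.
SE(Ŷ) = √(1.1880317 × 10^7) = 3447.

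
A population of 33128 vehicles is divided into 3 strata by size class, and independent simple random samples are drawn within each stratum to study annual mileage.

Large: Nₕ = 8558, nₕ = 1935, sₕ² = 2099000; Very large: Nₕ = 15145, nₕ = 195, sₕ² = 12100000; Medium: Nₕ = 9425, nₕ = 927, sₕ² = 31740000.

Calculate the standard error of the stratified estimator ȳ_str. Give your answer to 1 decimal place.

123.9

Var(ȳ_str) = Σₕ Wₕ²(1 − fₕ)sₕ²/nₕ with Wₕ = Nₕ/N, N = 33128.
Large: Wₕ = 0.25833132; term = 0.25833132²·(1 − 0.22610423)·2099000/1935 = 56.023221.
Very large: Wₕ = 0.45716614; term = 0.45716614²·(1 − 0.01287554)·12100000/195 = 12801.793.
Medium: Wₕ = 0.28450254; term = 0.28450254²·(1 − 0.09835544)·31740000/927 = 2498.8192.
Sum = 15356.635.
SE = √(15356.635) = 123.9.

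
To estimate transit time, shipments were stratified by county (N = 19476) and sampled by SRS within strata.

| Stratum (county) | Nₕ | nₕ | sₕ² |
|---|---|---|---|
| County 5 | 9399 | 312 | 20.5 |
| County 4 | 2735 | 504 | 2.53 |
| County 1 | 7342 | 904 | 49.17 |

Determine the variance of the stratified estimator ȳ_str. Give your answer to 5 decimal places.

0.02165

Var(ȳ_str) = Σₕ Wₕ²(1 − fₕ)sₕ²/nₕ with Wₕ = Nₕ/N, N = 19476.
County 5: Wₕ = 0.48259396; term = 0.48259396²·(1 − 0.03319502)·20.5/312 = 0.014794555.
County 4: Wₕ = 0.14042925; term = 0.14042925²·(1 − 0.18427788)·2.53/504 = 8.0750897 × 10^-5.
County 1: Wₕ = 0.37697679; term = 0.37697679²·(1 − 0.12312721)·49.17/904 = 0.0067779381.
Sum = 0.021653244.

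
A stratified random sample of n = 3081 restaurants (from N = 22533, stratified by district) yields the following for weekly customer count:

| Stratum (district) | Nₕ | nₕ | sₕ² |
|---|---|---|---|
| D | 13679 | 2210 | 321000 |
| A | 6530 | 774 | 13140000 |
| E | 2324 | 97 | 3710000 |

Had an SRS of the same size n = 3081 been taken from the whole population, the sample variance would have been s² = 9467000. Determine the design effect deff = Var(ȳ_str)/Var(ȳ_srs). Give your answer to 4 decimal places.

Var(ȳ_str) = Σ Wₕ²(1−fₕ)sₕ²/nₕ with Wₕ = Nₕ/22533:
  D: (13679/22533)²·(1−2210/13679)·321000/2210 = 44.880184
  A: (6530/22533)²·(1−774/6530)·13140000/774 = 1256.7542
  E: (2324/22533)²·(1−97/2324)·3710000/97 = 389.8706
  → Var(ȳ_str) = 1691.505.
Var(ȳ_srs) = (1 − 3081/22533)·9467000/3081 = 2652.5643.
deff = 1691.505 / 2652.5643 = 0.6377.

0.6377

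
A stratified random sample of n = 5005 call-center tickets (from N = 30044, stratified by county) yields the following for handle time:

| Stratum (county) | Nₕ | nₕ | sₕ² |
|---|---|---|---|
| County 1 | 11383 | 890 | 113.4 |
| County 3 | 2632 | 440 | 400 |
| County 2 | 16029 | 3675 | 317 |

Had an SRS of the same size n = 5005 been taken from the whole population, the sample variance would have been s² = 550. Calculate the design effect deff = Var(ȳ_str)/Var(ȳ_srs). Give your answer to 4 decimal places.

Var(ȳ_str) = Σ Wₕ²(1−fₕ)sₕ²/nₕ with Wₕ = Nₕ/30044:
  County 1: (11383/30044)²·(1−890/11383)·113.4/890 = 0.016860248
  County 3: (2632/30044)²·(1−440/2632)·400/440 = 0.0058105634
  County 2: (16029/30044)²·(1−3675/16029)·317/3675 = 0.018923455
  → Var(ȳ_str) = 0.041594266.
Var(ȳ_srs) = (1 − 5005/30044)·550/5005 = 0.091583626.
deff = 0.041594266 / 0.091583626 = 0.4542.

0.4542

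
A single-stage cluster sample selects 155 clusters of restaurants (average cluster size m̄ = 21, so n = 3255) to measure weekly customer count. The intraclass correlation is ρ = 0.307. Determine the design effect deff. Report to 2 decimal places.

deff = 1 + (21 − 1)·0.307 = 1 + 6.14 = 7.14.

7.14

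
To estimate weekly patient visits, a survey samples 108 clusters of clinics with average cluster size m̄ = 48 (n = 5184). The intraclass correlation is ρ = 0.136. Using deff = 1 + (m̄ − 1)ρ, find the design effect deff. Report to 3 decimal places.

deff = 1 + (48 − 1)·0.136 = 1 + 6.392 = 7.392.

7.392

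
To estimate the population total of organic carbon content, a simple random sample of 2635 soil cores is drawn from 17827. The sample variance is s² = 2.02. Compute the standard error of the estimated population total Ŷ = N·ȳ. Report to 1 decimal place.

455.7

Var(Ŷ) = N²·Var(ȳ) = N²·(1 − n/N)·s²/n.
f = 2635/17827 = 0.14780950; Var(ȳ) = 0.85219050·2.02/2635 = 6.5329215 × 10^-4.
Var(Ŷ) = 17827² · (6.5329215 × 10^-4) = 207617.51.
SE(Ŷ) = √(207617.51) = 455.7.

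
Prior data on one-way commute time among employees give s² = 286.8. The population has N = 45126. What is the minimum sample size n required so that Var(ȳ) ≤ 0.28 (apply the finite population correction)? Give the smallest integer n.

1002

Without fpc, n₀ = s²/D = 286.8/0.28 = 1024.2857.
With fpc, (1 − n/N)·s²/n ≤ D requires n ≥ n₀/(1 + n₀/N) = 1024.2857/(1 + 1024.2857/45126) = 1001.5521.
Rounding up, n = 1002.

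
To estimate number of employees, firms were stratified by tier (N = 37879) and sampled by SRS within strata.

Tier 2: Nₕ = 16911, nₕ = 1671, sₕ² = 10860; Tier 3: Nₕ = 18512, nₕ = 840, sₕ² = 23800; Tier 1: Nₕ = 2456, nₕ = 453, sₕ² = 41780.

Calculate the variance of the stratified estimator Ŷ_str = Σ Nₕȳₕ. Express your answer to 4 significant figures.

1.140 × 10^10

Var(Ŷ_str) = Σₕ Nₕ²(1 − fₕ)sₕ²/nₕ.
Tier 2: 16911²·(1 − 1671/16911)·10860/1671 = 1.6749723 × 10^9.
Tier 3: 18512²·(1 − 840/18512)·23800/840 = 9.2690818 × 10^9.
Tier 1: 2456²·(1 − 453/2456)·41780/453 = 4.5371125 × 10^8.
Sum = 1.1397765 × 10^10.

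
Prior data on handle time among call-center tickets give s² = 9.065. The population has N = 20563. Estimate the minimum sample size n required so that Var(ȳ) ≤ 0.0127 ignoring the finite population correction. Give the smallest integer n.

714

Without fpc, n₀ = s²/D = 9.065/0.0127 = 713.7795.
Rounding up, n = 714.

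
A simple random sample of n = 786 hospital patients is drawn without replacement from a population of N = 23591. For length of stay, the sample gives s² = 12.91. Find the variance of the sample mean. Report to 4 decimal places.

Under SRS without replacement, Var(ȳ) = (1 − f)·s²/n with f = n/N = 786/23591 = 0.03331779.
Var(ȳ) = (1 − 0.03331779)·12.91/786 = 0.96668221·0.016424936 = 0.015877694.

0.0159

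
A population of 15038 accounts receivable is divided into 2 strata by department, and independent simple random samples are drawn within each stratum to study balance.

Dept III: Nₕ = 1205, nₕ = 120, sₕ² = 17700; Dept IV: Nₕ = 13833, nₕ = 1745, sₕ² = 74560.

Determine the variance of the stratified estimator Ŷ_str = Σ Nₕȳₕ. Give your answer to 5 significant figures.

Var(Ŷ_str) = Σₕ Nₕ²(1 − fₕ)sₕ²/nₕ.
Dept III: 1205²·(1 − 120/1205)·17700/120 = 1.9284519 × 10^8.
Dept IV: 13833²·(1 − 1745/13833)·74560/1745 = 7.1446556 × 10^9.
Sum = 7.3375008 × 10^9.

7.3375 × 10^9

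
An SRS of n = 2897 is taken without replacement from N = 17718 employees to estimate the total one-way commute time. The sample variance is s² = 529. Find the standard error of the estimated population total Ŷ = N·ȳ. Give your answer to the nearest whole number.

Var(Ŷ) = N²·Var(ȳ) = N²·(1 − n/N)·s²/n.
f = 2897/17718 = 0.16350604; Var(ȳ) = 0.83649396·529/2897 = 0.15274605.
Var(Ŷ) = 17718² · 0.15274605 = 4.7951189 × 10^7.
SE(Ŷ) = √(4.7951189 × 10^7) = 6925.

6925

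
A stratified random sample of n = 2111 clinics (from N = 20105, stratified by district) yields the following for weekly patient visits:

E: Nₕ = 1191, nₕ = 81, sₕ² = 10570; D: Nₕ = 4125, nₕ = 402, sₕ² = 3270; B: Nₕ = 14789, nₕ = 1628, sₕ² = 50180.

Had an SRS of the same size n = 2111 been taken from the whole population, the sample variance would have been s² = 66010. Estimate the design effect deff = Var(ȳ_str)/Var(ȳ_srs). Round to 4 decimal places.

0.5566

Var(ȳ_str) = Σ Wₕ²(1−fₕ)sₕ²/nₕ with Wₕ = Nₕ/20105:
  E: (1191/20105)²·(1−81/1191)·10570/81 = 0.42679228
  D: (4125/20105)²·(1−402/4125)·3270/402 = 0.30905127
  B: (14789/20105)²·(1−1628/14789)·50180/1628 = 14.842115
  → Var(ȳ_str) = 15.577959.
Var(ȳ_srs) = (1 − 2111/20105)·66010/2111 = 27.986278.
deff = 15.577959 / 27.986278 = 0.5566.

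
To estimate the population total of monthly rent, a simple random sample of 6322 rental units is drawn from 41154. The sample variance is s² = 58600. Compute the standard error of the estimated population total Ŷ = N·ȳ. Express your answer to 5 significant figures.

115270

Var(Ŷ) = N²·Var(ȳ) = N²·(1 − n/N)·s²/n.
f = 6322/41154 = 0.15361812; Var(ȳ) = 0.84638188·58600/6322 = 7.8452987.
Var(Ŷ) = 41154² · 7.8452987 = 1.3287204 × 10^10.
SE(Ŷ) = √(1.3287204 × 10^10) = 115270.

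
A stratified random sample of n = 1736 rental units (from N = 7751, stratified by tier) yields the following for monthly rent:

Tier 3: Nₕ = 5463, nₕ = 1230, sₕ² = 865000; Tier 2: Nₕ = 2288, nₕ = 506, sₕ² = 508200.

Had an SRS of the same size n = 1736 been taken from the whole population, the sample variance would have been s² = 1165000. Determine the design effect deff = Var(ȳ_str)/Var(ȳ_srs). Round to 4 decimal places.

Var(ȳ_str) = Σ Wₕ²(1−fₕ)sₕ²/nₕ with Wₕ = Nₕ/7751:
  Tier 3: (5463/7751)²·(1−1230/5463)·865000/1230 = 270.69173
  Tier 2: (2288/7751)²·(1−506/2288)·508200/506 = 68.160441
  → Var(ȳ_str) = 338.85217.
Var(ȳ_srs) = (1 − 1736/7751)·1165000/1736 = 520.77976.
deff = 338.85217 / 520.77976 = 0.6507.

0.6507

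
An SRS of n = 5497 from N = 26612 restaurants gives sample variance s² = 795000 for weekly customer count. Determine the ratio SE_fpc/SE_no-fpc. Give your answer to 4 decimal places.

0.8908

f = n/N = 5497/26612 = 0.20656095.
SE_no-fpc = √(s²/n) = 12.025986; SE_fpc = √((1−f)s²/n) = 10.712171.
Ratio = √(1−f) = 0.89075196.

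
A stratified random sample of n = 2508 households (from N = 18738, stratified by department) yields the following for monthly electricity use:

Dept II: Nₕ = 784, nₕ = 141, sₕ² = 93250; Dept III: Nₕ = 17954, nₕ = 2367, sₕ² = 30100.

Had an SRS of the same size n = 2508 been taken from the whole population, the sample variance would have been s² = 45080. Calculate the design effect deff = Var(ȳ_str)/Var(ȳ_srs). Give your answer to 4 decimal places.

Var(ȳ_str) = Σ Wₕ²(1−fₕ)sₕ²/nₕ with Wₕ = Nₕ/18738:
  Dept II: (784/18738)²·(1−141/784)·93250/141 = 0.94953351
  Dept III: (17954/18738)²·(1−2367/17954)·30100/2367 = 10.135508
  → Var(ȳ_str) = 11.085042.
Var(ȳ_srs) = (1 − 2508/18738)·45080/2508 = 15.568675.
deff = 11.085042 / 15.568675 = 0.7120.

0.7120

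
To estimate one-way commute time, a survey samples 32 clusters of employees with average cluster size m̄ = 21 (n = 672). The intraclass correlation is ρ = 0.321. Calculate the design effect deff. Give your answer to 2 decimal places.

7.42

deff = 1 + (21 − 1)·0.321 = 1 + 6.42 = 7.42.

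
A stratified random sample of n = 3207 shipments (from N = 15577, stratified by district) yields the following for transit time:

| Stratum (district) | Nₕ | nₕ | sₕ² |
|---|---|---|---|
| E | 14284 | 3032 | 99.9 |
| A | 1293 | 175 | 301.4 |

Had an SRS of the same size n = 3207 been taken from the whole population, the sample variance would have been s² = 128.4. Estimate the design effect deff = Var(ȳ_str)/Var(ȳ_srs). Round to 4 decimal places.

1.0092

Var(ȳ_str) = Σ Wₕ²(1−fₕ)sₕ²/nₕ with Wₕ = Nₕ/15577:
  E: (14284/15577)²·(1−3032/14284)·99.9/3032 = 0.021824697
  A: (1293/15577)²·(1−175/1293)·301.4/175 = 0.010260721
  → Var(ȳ_str) = 0.032085418.
Var(ȳ_srs) = (1 − 3207/15577)·128.4/3207 = 0.031794496.
deff = 0.032085418 / 0.031794496 = 1.0092.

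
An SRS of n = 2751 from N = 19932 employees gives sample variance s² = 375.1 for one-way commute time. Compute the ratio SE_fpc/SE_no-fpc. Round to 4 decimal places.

0.9284

f = n/N = 2751/19932 = 0.13801927.
SE_no-fpc = √(s²/n) = 0.36925657; SE_fpc = √((1−f)s²/n) = 0.34282858.
Ratio = √(1−f) = 0.92842918.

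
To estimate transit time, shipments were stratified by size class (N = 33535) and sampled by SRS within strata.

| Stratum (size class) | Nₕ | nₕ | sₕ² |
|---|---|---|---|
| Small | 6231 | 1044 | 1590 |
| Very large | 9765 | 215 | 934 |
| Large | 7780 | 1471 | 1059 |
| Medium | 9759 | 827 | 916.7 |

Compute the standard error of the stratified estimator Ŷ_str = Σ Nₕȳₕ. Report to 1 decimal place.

Var(Ŷ_str) = Σₕ Nₕ²(1 − fₕ)sₕ²/nₕ.
Small: 6231²·(1 − 1044/6231)·1590/1044 = 4.9223289 × 10^7.
Very large: 9765²·(1 − 215/9765)·934/215 = 4.0512033 × 10^8.
Large: 7780²·(1 − 1471/7780)·1059/1471 = 3.533649 × 10^7.
Medium: 9759²·(1 − 827/9759)·916.7/827 = 9.662194 × 10^7.
Sum = 5.8630205 × 10^8.
SE = √(5.8630205 × 10^8) = 24213.7.

24213.7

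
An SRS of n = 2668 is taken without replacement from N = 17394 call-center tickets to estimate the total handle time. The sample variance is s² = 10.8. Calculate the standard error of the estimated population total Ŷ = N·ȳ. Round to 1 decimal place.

1018.3

Var(Ŷ) = N²·Var(ȳ) = N²·(1 − n/N)·s²/n.
f = 2668/17394 = 0.15338623; Var(ȳ) = 0.84661377·10.8/2668 = 0.0034270723.
Var(Ŷ) = 17394² · 0.0034270723 = 1.036865 × 10^6.
SE(Ŷ) = √(1.036865 × 10^6) = 1018.3.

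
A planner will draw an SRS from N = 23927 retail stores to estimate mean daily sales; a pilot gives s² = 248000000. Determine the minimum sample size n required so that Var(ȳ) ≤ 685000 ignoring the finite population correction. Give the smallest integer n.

Without fpc, n₀ = s²/D = 248000000/685000 = 362.0438.
Rounding up, n = 363.

363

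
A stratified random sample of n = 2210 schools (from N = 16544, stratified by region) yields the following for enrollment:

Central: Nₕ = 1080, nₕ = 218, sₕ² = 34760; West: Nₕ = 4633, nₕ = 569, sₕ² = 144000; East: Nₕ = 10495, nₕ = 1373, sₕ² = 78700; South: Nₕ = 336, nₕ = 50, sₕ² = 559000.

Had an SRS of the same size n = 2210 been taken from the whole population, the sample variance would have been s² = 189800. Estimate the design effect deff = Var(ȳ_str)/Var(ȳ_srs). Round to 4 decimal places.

0.5634

Var(ȳ_str) = Σ Wₕ²(1−fₕ)sₕ²/nₕ with Wₕ = Nₕ/16544:
  Central: (1080/16544)²·(1−218/1080)·34760/218 = 0.54234202
  West: (4633/16544)²·(1−569/4633)·144000/569 = 17.409455
  East: (10495/16544)²·(1−1373/10495)·78700/1373 = 20.049136
  South: (336/16544)²·(1−50/336)·559000/50 = 3.9252387
  → Var(ȳ_str) = 41.926172.
Var(ȳ_srs) = (1 − 2210/16544)·189800/2210 = 74.409916.
deff = 41.926172 / 74.409916 = 0.5634.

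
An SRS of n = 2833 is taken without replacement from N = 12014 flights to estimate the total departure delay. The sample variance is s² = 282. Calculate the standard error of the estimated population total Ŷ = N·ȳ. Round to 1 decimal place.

Var(Ŷ) = N²·Var(ȳ) = N²·(1 − n/N)·s²/n.
f = 2833/12014 = 0.23580822; Var(ȳ) = 0.76419178·282/2833 = 0.076068507.
Var(Ŷ) = 12014² · 0.076068507 = 1.0979439 × 10^7.
SE(Ŷ) = √(1.0979439 × 10^7) = 3313.5.

3313.5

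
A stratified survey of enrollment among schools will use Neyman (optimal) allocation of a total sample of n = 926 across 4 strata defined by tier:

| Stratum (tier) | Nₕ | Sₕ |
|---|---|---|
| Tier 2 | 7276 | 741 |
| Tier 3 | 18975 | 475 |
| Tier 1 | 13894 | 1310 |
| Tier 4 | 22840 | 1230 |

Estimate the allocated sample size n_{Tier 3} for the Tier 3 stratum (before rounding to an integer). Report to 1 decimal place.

Neyman allocation: nₕ = n·NₕSₕ / Σⱼ NⱼSⱼ.
Σ NⱼSⱼ = 7276·741 + 18975·475 + 13894·1310 + 22840·1230 = 6.0698981 × 10^7.
n_{Tier 3} = 926·18975·475 / (6.0698981 × 10^7) = 137.5.

137.5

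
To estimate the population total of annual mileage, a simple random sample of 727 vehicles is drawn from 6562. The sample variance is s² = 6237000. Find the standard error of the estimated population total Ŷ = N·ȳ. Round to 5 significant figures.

573140

Var(Ŷ) = N²·Var(ȳ) = N²·(1 − n/N)·s²/n.
f = 727/6562 = 0.11078939; Var(ȳ) = 0.88921061·6237000/727 = 7628.6197.
Var(Ŷ) = 6562² · 7628.6197 = 3.2848717 × 10^11.
SE(Ŷ) = √(3.2848717 × 10^11) = 573140.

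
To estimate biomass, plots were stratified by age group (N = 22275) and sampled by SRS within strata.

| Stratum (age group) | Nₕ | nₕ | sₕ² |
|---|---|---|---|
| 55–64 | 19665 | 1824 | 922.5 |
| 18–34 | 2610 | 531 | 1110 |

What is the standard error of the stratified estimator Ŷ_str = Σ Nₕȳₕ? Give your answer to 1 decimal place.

13739.9

Var(Ŷ_str) = Σₕ Nₕ²(1 − fₕ)sₕ²/nₕ.
55–64: 19665²·(1 − 1824/19665)·922.5/1824 = 1.7744129 × 10^8.
18–34: 2610²·(1 − 531/2610)·1110/531 = 1.1342883 × 10^7.
Sum = 1.8878417 × 10^8.
SE = √(1.8878417 × 10^8) = 13739.9.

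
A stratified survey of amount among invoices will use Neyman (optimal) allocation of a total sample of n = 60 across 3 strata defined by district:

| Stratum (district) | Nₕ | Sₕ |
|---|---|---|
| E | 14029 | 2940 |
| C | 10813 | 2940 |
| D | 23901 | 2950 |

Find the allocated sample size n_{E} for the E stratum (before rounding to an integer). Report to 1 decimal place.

Neyman allocation: nₕ = n·NₕSₕ / Σⱼ NⱼSⱼ.
Σ NⱼSⱼ = 14029·2940 + 10813·2940 + 23901·2950 = 1.4354343 × 10^8.
n_{E} = 60·14029·2940 / (1.4354343 × 10^8) = 17.2.

17.2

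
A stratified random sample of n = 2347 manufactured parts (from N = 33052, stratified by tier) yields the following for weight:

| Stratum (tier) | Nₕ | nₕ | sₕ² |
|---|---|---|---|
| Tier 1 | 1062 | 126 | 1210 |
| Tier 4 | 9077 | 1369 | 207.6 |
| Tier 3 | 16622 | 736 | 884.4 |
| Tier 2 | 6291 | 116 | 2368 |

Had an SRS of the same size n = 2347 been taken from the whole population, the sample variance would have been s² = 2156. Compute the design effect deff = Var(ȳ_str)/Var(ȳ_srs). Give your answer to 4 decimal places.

Var(ȳ_str) = Σ Wₕ²(1−fₕ)sₕ²/nₕ with Wₕ = Nₕ/33052:
  Tier 1: (1062/33052)²·(1−126/1062)·1210/126 = 0.0087381542
  Tier 4: (9077/33052)²·(1−1369/9077)·207.6/1369 = 0.0097120845
  Tier 3: (16622/33052)²·(1−736/16622)·884.4/736 = 0.29045126
  Tier 2: (6291/33052)²·(1−116/6291)·2368/116 = 0.72591349
  → Var(ȳ_str) = 1.034815.
Var(ȳ_srs) = (1 − 2347/33052)·2156/2347 = 0.85338897.
deff = 1.034815 / 0.85338897 = 1.2126.

1.2126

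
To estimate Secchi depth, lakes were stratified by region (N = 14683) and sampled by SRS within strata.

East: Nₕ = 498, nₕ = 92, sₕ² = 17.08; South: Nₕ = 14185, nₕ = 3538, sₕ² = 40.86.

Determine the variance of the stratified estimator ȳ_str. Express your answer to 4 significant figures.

Var(ȳ_str) = Σₕ Wₕ²(1 − fₕ)sₕ²/nₕ with Wₕ = Nₕ/N, N = 14683.
East: Wₕ = 0.03391677; term = 0.03391677²·(1 − 0.18473896)·17.08/92 = 1.7411084 × 10^-4.
South: Wₕ = 0.96608323; term = 0.96608323²·(1 − 0.24941840)·40.86/3538 = 0.0080903541.
Sum = 0.0082644649.

0.008264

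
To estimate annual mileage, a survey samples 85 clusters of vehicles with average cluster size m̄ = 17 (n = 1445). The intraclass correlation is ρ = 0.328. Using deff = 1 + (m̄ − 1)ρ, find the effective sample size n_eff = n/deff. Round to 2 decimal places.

deff = 1 + (17 − 1)·0.328 = 1 + 5.248 = 6.248.
n_eff = 1445 / 6.248 = 231.27.

231.27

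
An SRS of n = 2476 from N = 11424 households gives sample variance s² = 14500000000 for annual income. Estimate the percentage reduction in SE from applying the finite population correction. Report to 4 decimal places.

11.4978

f = n/N = 2476/11424 = 0.21673669.
SE_no-fpc = √(s²/n) = 2419.9627; SE_fpc = √((1−f)s²/n) = 2141.7194.
Ratio = √(1−f) = 0.88502164. Reduction = 100·(1 − 0.88502164) = 11.4978%.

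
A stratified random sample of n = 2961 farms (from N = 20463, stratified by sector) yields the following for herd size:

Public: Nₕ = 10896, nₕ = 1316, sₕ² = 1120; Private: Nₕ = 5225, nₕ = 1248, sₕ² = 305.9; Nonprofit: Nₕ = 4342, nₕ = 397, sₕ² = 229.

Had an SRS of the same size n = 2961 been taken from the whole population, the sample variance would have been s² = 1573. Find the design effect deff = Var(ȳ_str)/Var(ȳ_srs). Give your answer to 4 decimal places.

Var(ȳ_str) = Σ Wₕ²(1−fₕ)sₕ²/nₕ with Wₕ = Nₕ/20463:
  Public: (10896/20463)²·(1−1316/10896)·1120/1316 = 0.2121564
  Private: (5225/20463)²·(1−1248/5225)·305.9/1248 = 0.012163769
  Nonprofit: (4342/20463)²·(1−397/4342)·229/397 = 0.023596261
  → Var(ȳ_str) = 0.24791643.
Var(ȳ_srs) = (1 − 2961/20463)·1573/2961 = 0.454369.
deff = 0.24791643 / 0.454369 = 0.5456.

0.5456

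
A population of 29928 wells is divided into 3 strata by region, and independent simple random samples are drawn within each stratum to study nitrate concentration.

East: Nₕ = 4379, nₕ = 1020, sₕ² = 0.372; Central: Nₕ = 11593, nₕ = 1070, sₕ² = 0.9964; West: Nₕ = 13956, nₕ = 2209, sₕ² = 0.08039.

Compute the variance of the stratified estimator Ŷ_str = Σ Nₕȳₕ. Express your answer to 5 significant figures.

Var(Ŷ_str) = Σₕ Nₕ²(1 − fₕ)sₕ²/nₕ.
East: 4379²·(1 − 1020/4379)·0.372/1020 = 5364.4811.
Central: 11593²·(1 − 1070/11593)·0.9964/1070 = 113601.84.
West: 13956²·(1 − 2209/13956)·0.08039/2209 = 5966.151.
Sum = 124932.47.

124930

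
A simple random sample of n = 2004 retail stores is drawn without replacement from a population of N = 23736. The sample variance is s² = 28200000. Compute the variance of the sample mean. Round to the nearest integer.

Under SRS without replacement, Var(ȳ) = (1 − f)·s²/n with f = n/N = 2004/23736 = 0.08442872.
Var(ȳ) = (1 − 0.08442872)·28200000/2004 = 0.91557128·14071.856 = 12883.788.

12884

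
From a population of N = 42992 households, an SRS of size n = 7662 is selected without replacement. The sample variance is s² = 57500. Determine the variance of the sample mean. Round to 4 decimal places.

6.1671

Under SRS without replacement, Var(ȳ) = (1 − f)·s²/n with f = n/N = 7662/42992 = 0.17821920.
Var(ȳ) = (1 − 0.17821920)·57500/7662 = 0.82178080·7.504568 = 6.1671099.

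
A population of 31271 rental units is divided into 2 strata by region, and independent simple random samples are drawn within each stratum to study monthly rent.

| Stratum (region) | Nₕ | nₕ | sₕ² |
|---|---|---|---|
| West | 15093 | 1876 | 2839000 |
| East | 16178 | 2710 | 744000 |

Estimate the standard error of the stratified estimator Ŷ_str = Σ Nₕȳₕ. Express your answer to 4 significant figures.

Var(Ŷ_str) = Σₕ Nₕ²(1 − fₕ)sₕ²/nₕ.
West: 15093²·(1 − 1876/15093)·2839000/1876 = 3.0188464 × 10^11.
East: 16178²·(1 − 2710/16178)·744000/2710 = 5.9817958 × 10^10.
Sum = 3.617026 × 10^11.
SE = √(3.617026 × 10^11) = 601400.

601400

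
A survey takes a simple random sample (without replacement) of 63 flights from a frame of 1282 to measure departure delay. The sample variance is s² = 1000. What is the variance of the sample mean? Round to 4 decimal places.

Under SRS without replacement, Var(ȳ) = (1 − f)·s²/n with f = n/N = 63/1282 = 0.04914197.
Var(ȳ) = (1 − 0.04914197)·1000/63 = 0.95085803·15.873016 = 15.092985.

15.0930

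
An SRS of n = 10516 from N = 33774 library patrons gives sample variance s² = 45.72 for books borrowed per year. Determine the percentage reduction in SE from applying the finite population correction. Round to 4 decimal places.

17.0159

f = n/N = 10516/33774 = 0.31136377.
SE_no-fpc = √(s²/n) = 0.065936793; SE_fpc = √((1−f)s²/n) = 0.05471706.
Ratio = √(1−f) = 0.82984109. Reduction = 100·(1 − 0.82984109) = 17.0159%.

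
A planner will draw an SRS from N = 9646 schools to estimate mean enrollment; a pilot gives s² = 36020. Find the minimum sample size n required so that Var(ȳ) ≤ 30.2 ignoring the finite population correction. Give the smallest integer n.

Without fpc, n₀ = s²/D = 36020/30.2 = 1192.7152.
Rounding up, n = 1193.

1193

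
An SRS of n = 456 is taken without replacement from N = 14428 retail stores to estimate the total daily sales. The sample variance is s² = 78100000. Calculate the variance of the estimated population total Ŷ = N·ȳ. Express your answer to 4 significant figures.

3.453 × 10^13

Var(Ŷ) = N²·Var(ȳ) = N²·(1 − n/N)·s²/n.
f = 456/14428 = 0.03160521; Var(ȳ) = 0.96839479·78100000/456 = 165858.84.
Var(Ŷ) = 14428² · 165858.84 = 3.4526368 × 10^13.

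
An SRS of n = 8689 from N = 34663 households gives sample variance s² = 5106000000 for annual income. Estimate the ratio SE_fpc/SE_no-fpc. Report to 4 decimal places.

f = n/N = 8689/34663 = 0.25067074.
SE_no-fpc = √(s²/n) = 766.57651; SE_fpc = √((1−f)s²/n) = 663.5778.
Ratio = √(1−f) = 0.86563806.

0.8656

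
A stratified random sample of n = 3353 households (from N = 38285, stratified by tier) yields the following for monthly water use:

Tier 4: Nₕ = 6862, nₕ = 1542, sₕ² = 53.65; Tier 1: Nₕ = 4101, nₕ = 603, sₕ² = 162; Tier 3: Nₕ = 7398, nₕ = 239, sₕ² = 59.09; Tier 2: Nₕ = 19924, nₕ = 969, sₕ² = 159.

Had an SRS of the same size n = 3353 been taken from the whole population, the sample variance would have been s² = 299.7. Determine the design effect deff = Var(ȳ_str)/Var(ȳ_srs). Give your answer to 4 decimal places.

0.6708

Var(ȳ_str) = Σ Wₕ²(1−fₕ)sₕ²/nₕ with Wₕ = Nₕ/38285:
  Tier 4: (6862/38285)²·(1−1542/6862)·53.65/1542 = 8.6654355 × 10^-4
  Tier 1: (4101/38285)²·(1−603/4101)·162/603 = 0.0026293595
  Tier 3: (7398/38285)²·(1−239/7398)·59.09/239 = 0.0089335789
  Tier 2: (19924/38285)²·(1−969/19924)·159/969 = 0.042278188
  → Var(ȳ_str) = 0.05470767.
Var(ȳ_srs) = (1 − 3353/38285)·299.7/3353 = 0.081554511.
deff = 0.05470767 / 0.081554511 = 0.6708.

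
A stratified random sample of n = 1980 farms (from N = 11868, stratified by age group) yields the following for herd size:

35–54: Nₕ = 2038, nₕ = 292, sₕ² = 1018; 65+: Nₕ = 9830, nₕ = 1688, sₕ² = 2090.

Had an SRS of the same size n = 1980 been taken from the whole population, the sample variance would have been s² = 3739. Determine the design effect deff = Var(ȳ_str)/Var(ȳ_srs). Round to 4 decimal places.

0.5032

Var(ȳ_str) = Σ Wₕ²(1−fₕ)sₕ²/nₕ with Wₕ = Nₕ/11868:
  35–54: (2038/11868)²·(1−292/2038)·1018/292 = 0.088076139
  65+: (9830/11868)²·(1−1688/9830)·2090/1688 = 0.70356364
  → Var(ȳ_str) = 0.79163978.
Var(ȳ_srs) = (1 − 1980/11868)·3739/1980 = 1.573335.
deff = 0.79163978 / 1.573335 = 0.5032.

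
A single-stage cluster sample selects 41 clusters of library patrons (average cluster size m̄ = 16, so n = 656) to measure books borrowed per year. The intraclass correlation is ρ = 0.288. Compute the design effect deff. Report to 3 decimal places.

deff = 1 + (16 − 1)·0.288 = 1 + 4.32 = 5.32.

5.320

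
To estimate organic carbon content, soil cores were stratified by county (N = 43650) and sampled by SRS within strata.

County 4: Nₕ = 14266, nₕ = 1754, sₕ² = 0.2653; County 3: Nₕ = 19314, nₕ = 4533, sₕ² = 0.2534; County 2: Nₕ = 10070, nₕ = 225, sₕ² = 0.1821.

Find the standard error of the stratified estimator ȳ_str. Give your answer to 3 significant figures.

Var(ȳ_str) = Σₕ Wₕ²(1 − fₕ)sₕ²/nₕ with Wₕ = Nₕ/N, N = 43650.
County 4: Wₕ = 0.32682703; term = 0.32682703²·(1 − 0.12294967)·0.2653/1754 = 1.4169944 × 10^-5.
County 3: Wₕ = 0.44247423; term = 0.44247423²·(1 − 0.23470022)·0.2534/4533 = 8.3758413 × 10^-6.
County 2: Wₕ = 0.23069874; term = 0.23069874²·(1 − 0.02234359)·0.1821/225 = 4.2111831 × 10^-5.
Sum = 6.4657616 × 10^-5.
SE = √(6.4657616 × 10^-5) = 0.00804.

0.00804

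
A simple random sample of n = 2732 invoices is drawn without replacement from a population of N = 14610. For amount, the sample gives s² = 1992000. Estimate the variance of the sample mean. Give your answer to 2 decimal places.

592.79

Under SRS without replacement, Var(ȳ) = (1 − f)·s²/n with f = n/N = 2732/14610 = 0.18699521.
Var(ȳ) = (1 − 0.18699521)·1992000/2732 = 0.81300479·729.13616 = 592.79119.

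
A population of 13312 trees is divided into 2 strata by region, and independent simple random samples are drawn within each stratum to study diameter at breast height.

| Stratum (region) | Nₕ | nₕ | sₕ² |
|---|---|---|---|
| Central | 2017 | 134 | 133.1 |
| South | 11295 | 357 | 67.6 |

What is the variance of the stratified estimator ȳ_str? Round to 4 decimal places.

Var(ȳ_str) = Σₕ Wₕ²(1 − fₕ)sₕ²/nₕ with Wₕ = Nₕ/N, N = 13312.
Central: Wₕ = 0.15151743; term = 0.15151743²·(1 − 0.06643530)·133.1/134 = 0.021288392.
South: Wₕ = 0.84848257; term = 0.84848257²·(1 − 0.03160691)·67.6/357 = 0.13201279.
Sum = 0.15330118.

0.1533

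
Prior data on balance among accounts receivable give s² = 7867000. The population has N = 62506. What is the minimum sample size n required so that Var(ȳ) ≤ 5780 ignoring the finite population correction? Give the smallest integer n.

Without fpc, n₀ = s²/D = 7867000/5780 = 1361.0727.
Rounding up, n = 1362.

1362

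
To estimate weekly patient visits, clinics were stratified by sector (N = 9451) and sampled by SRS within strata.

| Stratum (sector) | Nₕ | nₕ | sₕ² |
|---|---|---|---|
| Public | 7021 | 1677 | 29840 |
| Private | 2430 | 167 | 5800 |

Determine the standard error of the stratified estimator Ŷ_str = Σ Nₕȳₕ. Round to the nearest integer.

29302

Var(Ŷ_str) = Σₕ Nₕ²(1 − fₕ)sₕ²/nₕ.
Public: 7021²·(1 − 1677/7021)·29840/1677 = 6.6762283 × 10^8.
Private: 2430²·(1 − 167/2430)·5800/167 = 1.9098636 × 10^8.
Sum = 8.5860919 × 10^8.
SE = √(8.5860919 × 10^8) = 29302.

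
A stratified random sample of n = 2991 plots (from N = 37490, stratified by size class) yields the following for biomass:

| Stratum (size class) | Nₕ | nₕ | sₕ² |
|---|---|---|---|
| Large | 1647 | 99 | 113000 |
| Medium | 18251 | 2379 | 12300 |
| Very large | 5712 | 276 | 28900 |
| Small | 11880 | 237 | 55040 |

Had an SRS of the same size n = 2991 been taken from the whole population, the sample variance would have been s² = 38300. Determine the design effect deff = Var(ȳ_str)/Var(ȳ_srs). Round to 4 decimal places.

Var(ȳ_str) = Σ Wₕ²(1−fₕ)sₕ²/nₕ with Wₕ = Nₕ/37490:
  Large: (1647/37490)²·(1−99/1647)·113000/99 = 2.0705081
  Medium: (18251/37490)²·(1−2379/18251)·12300/2379 = 1.0656096
  Very large: (5712/37490)²·(1−276/5712)·28900/276 = 2.3132657
  Small: (11880/37490)²·(1−237/11880)·55040/237 = 22.854964
  → Var(ȳ_str) = 28.304347.
Var(ȳ_srs) = (1 − 2991/37490)·38300/2991 = 11.783476.
deff = 28.304347 / 11.783476 = 2.4020.

2.4020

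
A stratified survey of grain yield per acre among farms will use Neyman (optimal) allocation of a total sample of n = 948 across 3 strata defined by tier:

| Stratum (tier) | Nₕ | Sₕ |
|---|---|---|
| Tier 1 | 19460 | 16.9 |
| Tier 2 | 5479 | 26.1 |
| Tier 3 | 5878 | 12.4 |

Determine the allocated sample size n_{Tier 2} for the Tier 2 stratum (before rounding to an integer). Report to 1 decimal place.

248.9

Neyman allocation: nₕ = n·NₕSₕ / Σⱼ NⱼSⱼ.
Σ NⱼSⱼ = 19460·16.9 + 5479·26.1 + 5878·12.4 = 544763.1.
n_{Tier 2} = 948·5479·26.1 / 544763.1 = 248.9.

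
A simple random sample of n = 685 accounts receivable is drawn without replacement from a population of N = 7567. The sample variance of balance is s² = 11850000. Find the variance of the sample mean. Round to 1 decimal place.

15733.3

Under SRS without replacement, Var(ȳ) = (1 − f)·s²/n with f = n/N = 685/7567 = 0.09052465.
Var(ȳ) = (1 − 0.09052465)·11850000/685 = 0.90947535·17299.27 = 15733.26.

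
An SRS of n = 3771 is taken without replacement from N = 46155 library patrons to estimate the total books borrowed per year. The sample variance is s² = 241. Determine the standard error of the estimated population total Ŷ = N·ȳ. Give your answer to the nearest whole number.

Var(Ŷ) = N²·Var(ȳ) = N²·(1 − n/N)·s²/n.
f = 3771/46155 = 0.08170296; Var(ȳ) = 0.91829704·241/3771 = 0.058687241.
Var(Ŷ) = 46155² · 0.058687241 = 1.2502049 × 10^8.
SE(Ŷ) = √(1.2502049 × 10^8) = 11181.

11181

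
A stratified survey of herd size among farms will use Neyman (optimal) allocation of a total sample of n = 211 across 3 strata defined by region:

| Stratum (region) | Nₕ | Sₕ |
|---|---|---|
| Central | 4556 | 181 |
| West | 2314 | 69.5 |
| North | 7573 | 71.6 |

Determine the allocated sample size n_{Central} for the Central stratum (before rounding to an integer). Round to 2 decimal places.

113.90

Neyman allocation: nₕ = n·NₕSₕ / Σⱼ NⱼSⱼ.
Σ NⱼSⱼ = 4556·181 + 2314·69.5 + 7573·71.6 = 1.5276858 × 10^6.
n_{Central} = 211·4556·181 / (1.5276858 × 10^6) = 113.90.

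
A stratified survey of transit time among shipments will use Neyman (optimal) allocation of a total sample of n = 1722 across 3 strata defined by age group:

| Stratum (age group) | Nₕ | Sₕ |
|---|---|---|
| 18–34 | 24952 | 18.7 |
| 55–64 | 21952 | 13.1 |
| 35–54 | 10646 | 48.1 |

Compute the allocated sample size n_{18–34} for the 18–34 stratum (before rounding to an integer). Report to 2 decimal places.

Neyman allocation: nₕ = n·NₕSₕ / Σⱼ NⱼSⱼ.
Σ NⱼSⱼ = 24952·18.7 + 21952·13.1 + 10646·48.1 = 1.2662462 × 10^6.
n_{18–34} = 1722·24952·18.7 / (1.2662462 × 10^6) = 634.54.

634.54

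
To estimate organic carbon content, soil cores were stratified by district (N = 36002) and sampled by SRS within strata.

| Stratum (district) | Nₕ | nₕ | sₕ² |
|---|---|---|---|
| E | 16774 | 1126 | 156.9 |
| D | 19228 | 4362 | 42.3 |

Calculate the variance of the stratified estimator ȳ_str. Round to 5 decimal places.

0.03036

Var(ȳ_str) = Σₕ Wₕ²(1 − fₕ)sₕ²/nₕ with Wₕ = Nₕ/N, N = 36002.
E: Wₕ = 0.46591856; term = 0.46591856²·(1 − 0.06712770)·156.9/1126 = 0.028218035.
D: Wₕ = 0.53408144; term = 0.53408144²·(1 − 0.22685667)·42.3/4362 = 0.0021386006.
Sum = 0.030356636.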